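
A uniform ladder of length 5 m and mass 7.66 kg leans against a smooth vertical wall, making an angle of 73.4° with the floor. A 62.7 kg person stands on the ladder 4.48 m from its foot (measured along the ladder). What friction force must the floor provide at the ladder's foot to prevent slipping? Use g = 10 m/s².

f ≈ 179 N

Take moments about the foot of the ladder.
Ladder weight 7.66×10 = 76.6 N acts at 2.5 m along the ladder; its horizontal arm is 2.5·cos73.4° = 0.7142 m → τ = 54.71 N·m clockwise.
Person: 62.7×10 = 627 N at 4.48 m → arm 1.28 m → τ = 802.6 N·m clockwise.
Wall normal N acts horizontally at the top; its moment arm is the height L sinθ = 5·sin73.4° = 4.792 m, counterclockwise.
Setting net torque to zero: N × 4.792 = 857.3 → N = 179 N.
ΣFx = 0: friction at the foot balances the wall's push, so f = N_wall = 179 N.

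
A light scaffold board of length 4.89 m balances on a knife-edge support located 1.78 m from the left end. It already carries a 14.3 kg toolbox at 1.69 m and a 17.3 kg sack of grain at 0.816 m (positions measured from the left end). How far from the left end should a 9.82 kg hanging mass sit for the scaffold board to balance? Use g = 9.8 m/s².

Sum moments about the knife-edge support (at 1.78 m from the left end) (the support reaction has zero arm there).
Toolbox: 14.3 × 9.8 = 140.1 N down at 1.69 m → arm 0.09 m, τ = 140.1 × 0.09 = 12.61 N·m counterclockwise.
Sack of grain: 17.3 × 9.8 = 169.5 N down at 0.816 m → arm 0.964 m, τ = 169.5 × 0.964 = 163.4 N·m counterclockwise.
Net moment of existing loads = 176 N·m counterclockwise.
The hanging mass weighs 9.82 × 9.8 = 96.24 N and must supply an equal clockwise moment, so its lever arm about the knife-edge support is 176 / 96.24 = 1.83 m.
That puts it at 1.78 + 1.83 = 3.61 m from the left end.

x ≈ 3.61 m from the left end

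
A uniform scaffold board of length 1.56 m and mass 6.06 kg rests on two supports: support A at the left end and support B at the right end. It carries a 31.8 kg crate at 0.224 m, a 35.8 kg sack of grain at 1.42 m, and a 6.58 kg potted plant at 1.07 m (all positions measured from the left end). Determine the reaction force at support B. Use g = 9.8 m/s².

R_B ≈ 438 N

Choose support A as the axis so its reaction then has zero moment arm.
Beam weight: 6.06 × 9.8 = 59.39 N down at 0.78 m → arm 0.78 m, τ = 59.39 × 0.78 = 46.32 N·m clockwise.
Crate: 31.8 × 9.8 = 311.6 N down at 0.224 m → arm 0.224 m, τ = 311.6 × 0.224 = 69.8 N·m clockwise.
Sack of grain: 35.8 × 9.8 = 350.8 N down at 1.42 m → arm 1.42 m, τ = 350.8 × 1.42 = 498.1 N·m clockwise.
Potted plant: 6.58 × 9.8 = 64.48 N down at 1.07 m → arm 1.07 m, τ = 64.48 × 1.07 = 68.99 N·m clockwise.
Net load moment about support A = 683.2 N·m clockwise.
Reaction R at support B is upward at 1.56 m, arm 1.56 m → moment R × 1.56 counterclockwise.
For rotational equilibrium, R × 1.56 = 683.2, so R = 438 N.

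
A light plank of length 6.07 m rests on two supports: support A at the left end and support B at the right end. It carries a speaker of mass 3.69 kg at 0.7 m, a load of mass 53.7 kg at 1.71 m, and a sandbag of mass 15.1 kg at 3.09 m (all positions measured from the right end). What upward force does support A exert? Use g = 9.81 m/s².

R_A ≈ 228 N

Choose support B as the axis so its reaction then has zero moment arm.
Speaker: 3.69 × 9.81 = 36.2 N down at 0.7 m → arm 0.7 m, τ = 36.2 × 0.7 = 25.34 N·m counterclockwise.
Load: 53.7 × 9.81 = 526.8 N down at 1.71 m → arm 1.71 m, τ = 526.8 × 1.71 = 900.8 N·m counterclockwise.
Sandbag: 15.1 × 9.81 = 148.1 N down at 3.09 m → arm 3.09 m, τ = 148.1 × 3.09 = 457.6 N·m counterclockwise.
Net load moment about support B = 1384 N·m counterclockwise.
Reaction R at support A is upward at 6.07 m, arm 6.07 m → moment R × 6.07 clockwise.
For rotational equilibrium, R × 6.07 = 1384, so R = 228 N.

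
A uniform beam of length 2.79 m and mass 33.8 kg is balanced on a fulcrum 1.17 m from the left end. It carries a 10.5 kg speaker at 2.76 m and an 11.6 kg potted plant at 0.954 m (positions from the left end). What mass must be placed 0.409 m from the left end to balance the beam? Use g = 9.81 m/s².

m ≈ 28.6 kg

Take moments about the fulcrum (at 1.17 m from the left end).
Beam weight: 33.8 × 9.81 = 331.6 N down at 1.395 m → arm 0.225 m, τ = 331.6 × 0.225 = 74.61 N·m clockwise.
Speaker: 10.5 × 9.81 = 103 N down at 2.76 m → arm 1.59 m, τ = 103 × 1.59 = 163.8 N·m clockwise.
Potted plant: 11.6 × 9.81 = 113.8 N down at 0.954 m → arm 0.216 m, τ = 113.8 × 0.216 = 24.58 N·m counterclockwise.
Net moment of known loads = 213.8 N·m clockwise.
An unknown mass m at 0.409 m has arm 0.761 m; its moment is m·g·0.761 counterclockwise.
Στ = 0 ⇒ m × 9.81 × 0.761 = 213.8 ⇒ m = 213.8 / (9.81 × 0.761) = 28.6 kg.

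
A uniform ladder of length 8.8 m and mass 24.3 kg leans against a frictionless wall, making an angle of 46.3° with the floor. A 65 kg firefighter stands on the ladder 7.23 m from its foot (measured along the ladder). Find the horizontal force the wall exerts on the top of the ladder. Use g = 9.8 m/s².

About the foot of the ladder:
Ladder weight 24.3×9.8 = 238.1 N acts at 4.4 m along the ladder; its horizontal arm is 4.4·cos46.3° = 3.04 m → τ = 723.8 N·m clockwise.
Firefighter: 65×9.8 = 637 N at 7.23 m → arm 4.995 m → τ = 3182 N·m clockwise.
Wall normal N acts horizontally at the top; its moment arm is the height L sinθ = 8.8·sin46.3° = 6.362 m, counterclockwise.
Στ = 0 ⇒ N × 6.362 = 3906 ⇒ N = 614 N.

N_wall ≈ 614 N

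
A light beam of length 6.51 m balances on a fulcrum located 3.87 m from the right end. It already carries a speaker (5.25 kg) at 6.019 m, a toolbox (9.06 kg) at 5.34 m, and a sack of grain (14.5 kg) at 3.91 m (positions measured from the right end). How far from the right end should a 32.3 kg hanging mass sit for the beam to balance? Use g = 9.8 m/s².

x ≈ 3.09 m from the right end

Sum moments about the fulcrum (at 3.87 m from the right end) (the support reaction has zero arm there).
Speaker: 5.25 × 9.8 = 51.45 N down at 6.019 m → arm 2.149 m, τ = 51.45 × 2.149 = 110.6 N·m counterclockwise.
Toolbox: 9.06 × 9.8 = 88.79 N down at 5.34 m → arm 1.47 m, τ = 88.79 × 1.47 = 130.5 N·m counterclockwise.
Sack of grain: 14.5 × 9.8 = 142.1 N down at 3.91 m → arm 0.04 m, τ = 142.1 × 0.04 = 5.684 N·m counterclockwise.
Net moment of existing loads = 246.8 N·m counterclockwise.
The hanging mass weighs 32.3 × 9.8 = 316.5 N and must supply an equal clockwise moment, so its lever arm about the fulcrum is 246.8 / 316.5 = 0.78 m.
That puts it at 3.87 − 0.78 = 3.09 m from the right end.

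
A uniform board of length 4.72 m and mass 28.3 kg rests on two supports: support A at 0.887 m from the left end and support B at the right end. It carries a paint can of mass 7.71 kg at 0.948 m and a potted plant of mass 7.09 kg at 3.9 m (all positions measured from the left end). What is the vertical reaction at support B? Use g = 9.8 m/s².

Sum moments about support A (its reaction then has zero moment arm).
Beam weight: 28.3 × 9.8 = 277.3 N down at 2.36 m → arm 1.473 m, τ = 277.3 × 1.473 = 408.5 N·m clockwise.
Paint can: 7.71 × 9.8 = 75.56 N down at 0.948 m → arm 0.061 m, τ = 75.56 × 0.061 = 4.609 N·m clockwise.
Potted plant: 7.09 × 9.8 = 69.48 N down at 3.9 m → arm 3.013 m, τ = 69.48 × 3.013 = 209.3 N·m clockwise.
Net load moment about support A = 622.4 N·m clockwise.
Reaction R at support B is upward at 4.72 m, arm 3.833 m → moment R × 3.833 counterclockwise.
Στ = 0 ⇒ R × 3.833 = 622.4 ⇒ R = 162 N.

R_B ≈ 162 N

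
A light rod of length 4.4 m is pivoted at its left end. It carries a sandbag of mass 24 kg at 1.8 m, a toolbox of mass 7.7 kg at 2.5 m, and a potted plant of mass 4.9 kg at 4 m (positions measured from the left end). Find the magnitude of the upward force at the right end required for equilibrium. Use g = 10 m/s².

About the left end:
Sandbag: 24 × 10 = 240 N down at 1.8 m → arm 1.8 m, τ = 240 × 1.8 = 432 N·m clockwise.
Toolbox: 7.7 × 10 = 77 N down at 2.5 m → arm 2.5 m, τ = 77 × 2.5 = 192.5 N·m clockwise.
Potted plant: 4.9 × 10 = 49 N down at 4 m → arm 4 m, τ = 49 × 4 = 196 N·m clockwise.
Net moment of the loads = 820.5 N·m clockwise.
The upward force F acts at the right end, arm 4.4 m, giving F × 4.4 counterclockwise.
Στ = 0 ⇒ F × 4.4 = 820.5 ⇒ F = 820.5 / 4.4 = 186 N.

F ≈ 186 N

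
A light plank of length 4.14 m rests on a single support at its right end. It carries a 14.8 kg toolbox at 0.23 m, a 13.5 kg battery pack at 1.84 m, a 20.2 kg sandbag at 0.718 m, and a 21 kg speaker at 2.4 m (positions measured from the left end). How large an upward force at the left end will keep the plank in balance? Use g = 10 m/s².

F ≈ 470 N

Take moments about the right end.
Toolbox: 14.8 × 10 = 148 N down at 0.23 m → arm 3.91 m, τ = 148 × 3.91 = 578.7 N·m counterclockwise.
Battery pack: 13.5 × 10 = 135 N down at 1.84 m → arm 2.3 m, τ = 135 × 2.3 = 310.5 N·m counterclockwise.
Sandbag: 20.2 × 10 = 202 N down at 0.718 m → arm 3.422 m, τ = 202 × 3.422 = 691.2 N·m counterclockwise.
Speaker: 21 × 10 = 210 N down at 2.4 m → arm 1.74 m, τ = 210 × 1.74 = 365.4 N·m counterclockwise.
Net moment of the loads = 1946 N·m counterclockwise.
The upward force F acts at the left end, arm 4.14 m, giving F × 4.14 clockwise.
Balancing moments: F × 4.14 = 1946, giving F = 1946 / 4.14 = 470 N.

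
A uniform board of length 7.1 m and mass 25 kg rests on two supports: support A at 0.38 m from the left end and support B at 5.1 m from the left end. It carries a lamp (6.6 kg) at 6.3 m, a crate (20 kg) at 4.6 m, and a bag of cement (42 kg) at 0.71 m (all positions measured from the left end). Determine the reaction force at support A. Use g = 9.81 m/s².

About support B:
Beam weight: 25 × 9.81 = 245.2 N down at 3.55 m → arm 1.55 m, τ = 245.2 × 1.55 = 380.1 N·m counterclockwise.
Lamp: 6.6 × 9.81 = 64.75 N down at 6.3 m → arm 1.2 m, τ = 64.75 × 1.2 = 77.7 N·m clockwise.
Crate: 20 × 9.81 = 196.2 N down at 4.6 m → arm 0.5 m, τ = 196.2 × 0.5 = 98.1 N·m counterclockwise.
Bag of cement: 42 × 9.81 = 412 N down at 0.71 m → arm 4.39 m, τ = 412 × 4.39 = 1809 N·m counterclockwise.
Net load moment about support B = 2210 N·m counterclockwise.
Reaction R at support A is upward at 0.38 m, arm 4.72 m → moment R × 4.72 clockwise.
For rotational equilibrium, R × 4.72 = 2210, so R = 468 N.

R_A ≈ 468 N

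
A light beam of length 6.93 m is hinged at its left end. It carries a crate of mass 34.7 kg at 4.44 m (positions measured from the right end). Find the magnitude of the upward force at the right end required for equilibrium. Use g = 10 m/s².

Choose the left end as the axis so the unknown pivot reaction has zero arm there.
Crate: 34.7 × 10 = 347 N down at 4.44 m → arm 2.49 m, τ = 347 × 2.49 = 864 N·m clockwise.
Net moment of the loads = 864 N·m clockwise.
The upward force F acts at the right end, arm 6.93 m, giving F × 6.93 counterclockwise.
Στ = 0 ⇒ F × 6.93 = 864 ⇒ F = 864 / 6.93 = 125 N.

F ≈ 125 N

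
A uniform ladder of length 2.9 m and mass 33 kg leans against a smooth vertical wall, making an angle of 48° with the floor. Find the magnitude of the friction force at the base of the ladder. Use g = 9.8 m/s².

Choose the foot of the ladder as the axis so the floor normal and friction both act there and drop out.
Ladder weight 33×9.8 = 323.4 N acts at 1.45 m along the ladder; its horizontal arm is 1.45·cos48° = 0.9702 m → τ = 313.8 N·m clockwise.
Wall normal N acts horizontally at the top; its moment arm is the height L sinθ = 2.9·sin48° = 2.155 m, counterclockwise.
Setting net torque to zero: N × 2.155 = 313.8 → N = 146 N.
ΣFx = 0: friction at the foot balances the wall's push, so f = N_wall = 146 N.

f ≈ 146 N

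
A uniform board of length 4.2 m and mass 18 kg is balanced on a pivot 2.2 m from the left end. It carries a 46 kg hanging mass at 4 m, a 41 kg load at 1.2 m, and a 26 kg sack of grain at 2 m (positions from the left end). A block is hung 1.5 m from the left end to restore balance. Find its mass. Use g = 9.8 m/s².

Choose the pivot (at 2.2 m from the left end) as the axis so the support reaction has zero arm there.
Beam weight: 18 × 9.8 = 176.4 N down at 2.1 m → arm 0.1 m, τ = 176.4 × 0.1 = 17.64 N·m counterclockwise.
Hanging mass: 46 × 9.8 = 450.8 N down at 4 m → arm 1.8 m, τ = 450.8 × 1.8 = 811.4 N·m clockwise.
Load: 41 × 9.8 = 401.8 N down at 1.2 m → arm 1 m, τ = 401.8 × 1 = 401.8 N·m counterclockwise.
Sack of grain: 26 × 9.8 = 254.8 N down at 2 m → arm 0.2 m, τ = 254.8 × 0.2 = 50.96 N·m counterclockwise.
Net moment of known loads = 341 N·m clockwise.
An unknown mass m at 1.5 m has arm 0.7 m; its moment is m·g·0.7 counterclockwise.
Balancing moments: m × 9.8 × 0.7 = 341, giving m = 341 / (9.8 × 0.7) = 49.7 kg.

m ≈ 49.7 kg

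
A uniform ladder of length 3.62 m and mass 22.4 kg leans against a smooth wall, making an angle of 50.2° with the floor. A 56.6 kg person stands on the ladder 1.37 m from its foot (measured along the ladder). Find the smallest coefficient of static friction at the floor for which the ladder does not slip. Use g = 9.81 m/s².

μ_min ≈ 0.344

Sum moments about the foot of the ladder (the floor normal and friction both act there and drop out).
Ladder weight 22.4×9.81 = 219.7 N acts at 1.81 m along the ladder; its horizontal arm is 1.81·cos50.2° = 1.159 m → τ = 254.6 N·m clockwise.
Person: 56.6×9.81 = 555.2 N at 1.37 m → arm 0.877 m → τ = 486.9 N·m clockwise.
Wall normal N acts horizontally at the top; its moment arm is the height L sinθ = 3.62·sin50.2° = 2.781 m, counterclockwise.
Στ = 0 ⇒ N × 2.781 = 741.5 ⇒ N = 266.6 N.
ΣFx = 0 ⇒ f = N_wall = 266.6 N. ΣFy = 0 ⇒ N_floor = 774.9 N.
μ_min = f / N_floor = 266.6 / 774.9 = 0.344.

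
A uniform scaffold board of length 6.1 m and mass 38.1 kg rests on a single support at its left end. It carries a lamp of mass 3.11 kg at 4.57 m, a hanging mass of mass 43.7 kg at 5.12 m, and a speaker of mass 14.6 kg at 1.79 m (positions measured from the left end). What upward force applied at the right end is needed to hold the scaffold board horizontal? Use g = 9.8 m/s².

F ≈ 611 N

Taking torques about the left end:
Beam weight: 38.1 × 9.8 = 373.4 N down at 3.05 m → arm 3.05 m, τ = 373.4 × 3.05 = 1139 N·m clockwise.
Lamp: 3.11 × 9.8 = 30.48 N down at 4.57 m → arm 4.57 m, τ = 30.48 × 4.57 = 139.3 N·m clockwise.
Hanging mass: 43.7 × 9.8 = 428.3 N down at 5.12 m → arm 5.12 m, τ = 428.3 × 5.12 = 2193 N·m clockwise.
Speaker: 14.6 × 9.8 = 143.1 N down at 1.79 m → arm 1.79 m, τ = 143.1 × 1.79 = 256.1 N·m clockwise.
Net moment of the loads = 3727 N·m clockwise.
The upward force F acts at the right end, arm 6.1 m, giving F × 6.1 counterclockwise.
Setting net torque to zero: F × 6.1 = 3727 → F = 3727 / 6.1 = 611 N.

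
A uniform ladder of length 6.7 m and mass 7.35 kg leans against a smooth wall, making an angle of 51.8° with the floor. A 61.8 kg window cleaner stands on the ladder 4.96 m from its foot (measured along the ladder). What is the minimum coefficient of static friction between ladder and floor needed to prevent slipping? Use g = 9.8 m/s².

Take moments about the foot of the ladder.
Ladder weight 7.35×9.8 = 72.03 N acts at 3.35 m along the ladder; its horizontal arm is 3.35·cos51.8° = 2.072 m → τ = 149.2 N·m clockwise.
Window cleaner: 61.8×9.8 = 605.6 N at 4.96 m → arm 3.067 m → τ = 1857 N·m clockwise.
Wall normal N acts horizontally at the top; its moment arm is the height L sinθ = 6.7·sin51.8° = 5.265 m, counterclockwise.
For rotational equilibrium, N × 5.265 = 2006, so N = 381 N.
ΣFx = 0 ⇒ f = N_wall = 381 N. ΣFy = 0 ⇒ N_floor = 677.6 N.
μ_min = f / N_floor = 381 / 677.6 = 0.562.

μ_min ≈ 0.562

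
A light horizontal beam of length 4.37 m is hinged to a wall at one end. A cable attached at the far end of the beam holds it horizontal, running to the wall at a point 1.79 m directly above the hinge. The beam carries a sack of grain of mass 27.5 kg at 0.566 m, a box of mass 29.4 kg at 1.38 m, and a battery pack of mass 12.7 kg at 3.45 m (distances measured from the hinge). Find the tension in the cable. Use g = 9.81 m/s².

T ≈ 592 N

Choose the hinge as the axis so the unknown hinge reaction has zero arm there.
Sack of grain: 27.5 × 9.81 = 269.8 N down at 0.566 m → arm 0.566 m, τ = 269.8 × 0.566 = 152.7 N·m clockwise.
Box: 29.4 × 9.81 = 288.4 N down at 1.38 m → arm 1.38 m, τ = 288.4 × 1.38 = 398 N·m clockwise.
Battery pack: 12.7 × 9.81 = 124.6 N down at 3.45 m → arm 3.45 m, τ = 124.6 × 3.45 = 429.9 N·m clockwise.
Total clockwise load moment = 980.6 N·m.
The cable tension T acts at 4.37 m; only its component perpendicular to the beam, T sinθ, produces torque. sinθ = h/√(h²+d²) = 1.79/√(1.79²+4.37²) = 0.379.
Στ = 0 ⇒ T × 4.37 × 0.379 = 980.6 ⇒ T = 980.6 / 1.656 = 592 N.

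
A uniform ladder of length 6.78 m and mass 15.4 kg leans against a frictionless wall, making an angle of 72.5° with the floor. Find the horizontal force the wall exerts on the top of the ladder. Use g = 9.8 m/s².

N_wall ≈ 23.8 N

About the foot of the ladder:
Ladder weight 15.4×9.8 = 150.9 N acts at 3.39 m along the ladder; its horizontal arm is 3.39·cos72.5° = 1.019 m → τ = 153.8 N·m clockwise.
Wall normal N acts horizontally at the top; its moment arm is the height L sinθ = 6.78·sin72.5° = 6.466 m, counterclockwise.
Στ = 0 ⇒ N × 6.466 = 153.8 ⇒ N = 23.8 N.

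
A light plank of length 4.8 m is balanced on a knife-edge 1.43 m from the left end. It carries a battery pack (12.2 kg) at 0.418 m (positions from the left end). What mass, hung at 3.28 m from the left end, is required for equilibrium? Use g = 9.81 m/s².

Take moments about the knife-edge (at 1.43 m from the left end).
Battery pack: 12.2 × 9.81 = 119.7 N down at 0.418 m → arm 1.012 m, τ = 119.7 × 1.012 = 121.1 N·m counterclockwise.
Net moment of known loads = 121.1 N·m counterclockwise.
An unknown mass m at 3.28 m has arm 1.85 m; its moment is m·g·1.85 clockwise.
For rotational equilibrium, m × 9.81 × 1.85 = 121.1, so m = 121.1 / (9.81 × 1.85) = 6.67 kg.

m ≈ 6.67 kg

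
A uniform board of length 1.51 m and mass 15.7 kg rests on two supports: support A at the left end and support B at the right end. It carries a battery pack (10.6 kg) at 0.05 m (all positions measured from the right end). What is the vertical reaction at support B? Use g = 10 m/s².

R_B ≈ 181 N

Sum moments about support A (its reaction then has zero moment arm).
Beam weight: 15.7 × 10 = 157 N down at 0.755 m → arm 0.755 m, τ = 157 × 0.755 = 118.5 N·m clockwise.
Battery pack: 10.6 × 10 = 106 N down at 0.05 m → arm 1.46 m, τ = 106 × 1.46 = 154.8 N·m clockwise.
Net load moment about support A = 273.3 N·m clockwise.
Reaction R at support B is upward at 0 m, arm 1.51 m → moment R × 1.51 counterclockwise.
Στ = 0 ⇒ R × 1.51 = 273.3 ⇒ R = 181 N.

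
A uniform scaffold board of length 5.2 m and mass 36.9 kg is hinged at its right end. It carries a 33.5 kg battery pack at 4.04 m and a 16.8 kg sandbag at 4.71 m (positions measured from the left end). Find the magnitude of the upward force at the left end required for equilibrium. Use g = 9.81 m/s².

F ≈ 270 N

Sum moments about the right end (the unknown pivot reaction has zero arm there).
Beam weight: 36.9 × 9.81 = 362 N down at 2.6 m → arm 2.6 m, τ = 362 × 2.6 = 941.2 N·m counterclockwise.
Battery pack: 33.5 × 9.81 = 328.6 N down at 4.04 m → arm 1.16 m, τ = 328.6 × 1.16 = 381.2 N·m counterclockwise.
Sandbag: 16.8 × 9.81 = 164.8 N down at 4.71 m → arm 0.49 m, τ = 164.8 × 0.49 = 80.75 N·m counterclockwise.
Net moment of the loads = 1403 N·m counterclockwise.
The upward force F acts at the left end, arm 5.2 m, giving F × 5.2 clockwise.
Balancing moments: F × 5.2 = 1403, giving F = 1403 / 5.2 = 270 N.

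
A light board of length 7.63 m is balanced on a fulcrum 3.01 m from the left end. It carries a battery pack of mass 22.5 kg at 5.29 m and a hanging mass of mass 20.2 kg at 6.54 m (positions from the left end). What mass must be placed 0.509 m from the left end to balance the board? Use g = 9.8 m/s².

m ≈ 49 kg

Sum moments about the fulcrum (at 3.01 m from the left end) (the support reaction has zero arm there).
Battery pack: 22.5 × 9.8 = 220.5 N down at 5.29 m → arm 2.28 m, τ = 220.5 × 2.28 = 502.7 N·m clockwise.
Hanging mass: 20.2 × 9.8 = 198 N down at 6.54 m → arm 3.53 m, τ = 198 × 3.53 = 698.9 N·m clockwise.
Net moment of known loads = 1202 N·m clockwise.
An unknown mass m at 0.509 m has arm 2.501 m; its moment is m·g·2.501 counterclockwise.
Setting net torque to zero: m × 9.8 × 2.501 = 1202 → m = 1202 / (9.8 × 2.501) = 49 kg.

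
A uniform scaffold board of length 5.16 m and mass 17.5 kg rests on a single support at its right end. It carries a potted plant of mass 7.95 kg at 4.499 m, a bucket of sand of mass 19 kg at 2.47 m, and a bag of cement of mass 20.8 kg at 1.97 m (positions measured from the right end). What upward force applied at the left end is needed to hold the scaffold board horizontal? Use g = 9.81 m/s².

F ≈ 321 N

About the right end:
Beam weight: 17.5 × 9.81 = 171.7 N down at 2.58 m → arm 2.58 m, τ = 171.7 × 2.58 = 443 N·m counterclockwise.
Potted plant: 7.95 × 9.81 = 77.99 N down at 4.499 m → arm 4.499 m, τ = 77.99 × 4.499 = 350.9 N·m counterclockwise.
Bucket of sand: 19 × 9.81 = 186.4 N down at 2.47 m → arm 2.47 m, τ = 186.4 × 2.47 = 460.4 N·m counterclockwise.
Bag of cement: 20.8 × 9.81 = 204 N down at 1.97 m → arm 1.97 m, τ = 204 × 1.97 = 401.9 N·m counterclockwise.
Net moment of the loads = 1656 N·m counterclockwise.
The upward force F acts at the left end, arm 5.16 m, giving F × 5.16 clockwise.
Setting net torque to zero: F × 5.16 = 1656 → F = 1656 / 5.16 = 321 N.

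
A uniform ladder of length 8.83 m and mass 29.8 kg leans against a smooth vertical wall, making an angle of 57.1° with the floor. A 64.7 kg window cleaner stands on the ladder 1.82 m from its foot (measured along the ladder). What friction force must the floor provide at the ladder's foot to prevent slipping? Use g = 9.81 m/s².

About the foot of the ladder:
Ladder weight 29.8×9.81 = 292.3 N acts at 4.415 m along the ladder; its horizontal arm is 4.415·cos57.1° = 2.398 m → τ = 700.9 N·m clockwise.
Window cleaner: 64.7×9.81 = 634.7 N at 1.82 m → arm 0.9886 m → τ = 627.5 N·m clockwise.
Wall normal N acts horizontally at the top; its moment arm is the height L sinθ = 8.83·sin57.1° = 7.414 m, counterclockwise.
Στ = 0 ⇒ N × 7.414 = 1328 ⇒ N = 179 N.
ΣFx = 0: friction at the foot balances the wall's push, so f = N_wall = 179 N.

f ≈ 179 N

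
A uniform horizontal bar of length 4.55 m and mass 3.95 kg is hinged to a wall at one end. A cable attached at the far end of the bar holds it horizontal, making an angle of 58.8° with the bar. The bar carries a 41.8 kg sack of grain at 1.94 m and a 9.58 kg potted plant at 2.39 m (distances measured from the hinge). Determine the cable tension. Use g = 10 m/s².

T ≈ 290 N

Choose the hinge as the axis so the unknown hinge reaction has zero arm there.
Beam weight: 3.95 × 10 = 39.5 N down at 2.275 m → arm 2.275 m, τ = 39.5 × 2.275 = 89.86 N·m clockwise.
Sack of grain: 41.8 × 10 = 418 N down at 1.94 m → arm 1.94 m, τ = 418 × 1.94 = 810.9 N·m clockwise.
Potted plant: 9.58 × 10 = 95.8 N down at 2.39 m → arm 2.39 m, τ = 95.8 × 2.39 = 229 N·m clockwise.
Total clockwise load moment = 1130 N·m.
The cable tension T acts at 4.55 m; only its component perpendicular to the bar, T sinθ, produces torque. sin 58.8° = 0.8554.
For rotational equilibrium, T × 4.55 × 0.8554 = 1130, so T = 1130 / 3.892 = 290 N.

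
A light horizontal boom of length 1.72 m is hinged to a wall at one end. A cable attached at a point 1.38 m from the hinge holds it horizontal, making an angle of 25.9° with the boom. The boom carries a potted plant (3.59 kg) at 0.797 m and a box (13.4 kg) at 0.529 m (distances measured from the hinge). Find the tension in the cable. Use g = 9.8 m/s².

Take moments about the hinge.
Potted plant: 3.59 × 9.8 = 35.18 N down at 0.797 m → arm 0.797 m, τ = 35.18 × 0.797 = 28.04 N·m clockwise.
Box: 13.4 × 9.8 = 131.3 N down at 0.529 m → arm 0.529 m, τ = 131.3 × 0.529 = 69.46 N·m clockwise.
Total clockwise load moment = 97.5 N·m.
The cable tension T acts at 1.38 m; only its component perpendicular to the boom, T sinθ, produces torque. sin 25.9° = 0.4368.
Balancing moments: T × 1.38 × 0.4368 = 97.5, giving T = 97.5 / 0.6028 = 162 N.

T ≈ 162 N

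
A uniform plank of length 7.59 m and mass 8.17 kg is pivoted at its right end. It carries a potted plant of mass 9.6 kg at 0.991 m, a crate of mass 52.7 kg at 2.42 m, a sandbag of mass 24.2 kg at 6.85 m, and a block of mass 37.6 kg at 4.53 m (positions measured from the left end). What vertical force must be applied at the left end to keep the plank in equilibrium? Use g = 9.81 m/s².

Taking torques about the right end:
Beam weight: 8.17 × 9.81 = 80.15 N down at 3.795 m → arm 3.795 m, τ = 80.15 × 3.795 = 304.2 N·m counterclockwise.
Potted plant: 9.6 × 9.81 = 94.18 N down at 0.991 m → arm 6.599 m, τ = 94.18 × 6.599 = 621.5 N·m counterclockwise.
Crate: 52.7 × 9.81 = 517 N down at 2.42 m → arm 5.17 m, τ = 517 × 5.17 = 2673 N·m counterclockwise.
Sandbag: 24.2 × 9.81 = 237.4 N down at 6.85 m → arm 0.74 m, τ = 237.4 × 0.74 = 175.7 N·m counterclockwise.
Block: 37.6 × 9.81 = 368.9 N down at 4.53 m → arm 3.06 m, τ = 368.9 × 3.06 = 1129 N·m counterclockwise.
Net moment of the loads = 4903 N·m counterclockwise.
The upward force F acts at the left end, arm 7.59 m, giving F × 7.59 clockwise.
Στ = 0 ⇒ F × 7.59 = 4903 ⇒ F = 4903 / 7.59 = 646 N.

F ≈ 646 N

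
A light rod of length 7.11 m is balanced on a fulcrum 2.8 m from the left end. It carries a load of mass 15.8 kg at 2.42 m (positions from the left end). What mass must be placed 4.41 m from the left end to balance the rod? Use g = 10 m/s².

m ≈ 3.73 kg

Sum moments about the fulcrum (at 2.8 m from the left end) (the support reaction has zero arm there).
Load: 15.8 × 10 = 158 N down at 2.42 m → arm 0.38 m, τ = 158 × 0.38 = 60.04 N·m counterclockwise.
Net moment of known loads = 60.04 N·m counterclockwise.
An unknown mass m at 4.41 m has arm 1.61 m; its moment is m·g·1.61 clockwise.
Balancing moments: m × 10 × 1.61 = 60.04, giving m = 60.04 / (10 × 1.61) = 3.73 kg.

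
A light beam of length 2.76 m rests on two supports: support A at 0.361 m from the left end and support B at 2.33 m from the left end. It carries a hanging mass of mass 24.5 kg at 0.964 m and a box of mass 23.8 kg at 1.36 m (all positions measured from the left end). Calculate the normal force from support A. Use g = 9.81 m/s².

About support B:
Hanging mass: 24.5 × 9.81 = 240.3 N down at 0.964 m → arm 1.366 m, τ = 240.3 × 1.366 = 328.2 N·m counterclockwise.
Box: 23.8 × 9.81 = 233.5 N down at 1.36 m → arm 0.97 m, τ = 233.5 × 0.97 = 226.5 N·m counterclockwise.
Net load moment about support B = 554.7 N·m counterclockwise.
Reaction R at support A is upward at 0.361 m, arm 1.969 m → moment R × 1.969 clockwise.
Στ = 0 ⇒ R × 1.969 = 554.7 ⇒ R = 282 N.

R_A ≈ 282 N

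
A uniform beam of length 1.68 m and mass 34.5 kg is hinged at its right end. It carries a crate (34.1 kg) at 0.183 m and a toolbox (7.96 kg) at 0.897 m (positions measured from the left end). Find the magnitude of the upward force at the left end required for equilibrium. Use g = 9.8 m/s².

Sum moments about the right end (the unknown pivot reaction has zero arm there).
Beam weight: 34.5 × 9.8 = 338.1 N down at 0.84 m → arm 0.84 m, τ = 338.1 × 0.84 = 284 N·m counterclockwise.
Crate: 34.1 × 9.8 = 334.2 N down at 0.183 m → arm 1.497 m, τ = 334.2 × 1.497 = 500.3 N·m counterclockwise.
Toolbox: 7.96 × 9.8 = 78.01 N down at 0.897 m → arm 0.783 m, τ = 78.01 × 0.783 = 61.08 N·m counterclockwise.
Net moment of the loads = 845.4 N·m counterclockwise.
The upward force F acts at the left end, arm 1.68 m, giving F × 1.68 clockwise.
Setting net torque to zero: F × 1.68 = 845.4 → F = 845.4 / 1.68 = 503 N.

F ≈ 503 N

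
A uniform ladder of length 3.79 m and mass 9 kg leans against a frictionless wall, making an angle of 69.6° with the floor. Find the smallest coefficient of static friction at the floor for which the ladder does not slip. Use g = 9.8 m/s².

μ_min ≈ 0.186

Take moments about the foot of the ladder.
Ladder weight 9×9.8 = 88.2 N acts at 1.895 m along the ladder; its horizontal arm is 1.895·cos69.6° = 0.6605 m → τ = 58.26 N·m clockwise.
Wall normal N acts horizontally at the top; its moment arm is the height L sinθ = 3.79·sin69.6° = 3.552 m, counterclockwise.
Setting net torque to zero: N × 3.552 = 58.26 → N = 16.4 N.
ΣFx = 0 ⇒ f = N_wall = 16.4 N. ΣFy = 0 ⇒ N_floor = 88.2 N.
μ_min = f / N_floor = 16.4 / 88.2 = 0.186.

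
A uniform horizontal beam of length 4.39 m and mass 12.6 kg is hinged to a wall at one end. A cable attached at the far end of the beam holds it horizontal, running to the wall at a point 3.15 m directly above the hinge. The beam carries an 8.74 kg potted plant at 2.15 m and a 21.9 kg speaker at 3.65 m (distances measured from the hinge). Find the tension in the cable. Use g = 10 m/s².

T ≈ 494 N

About the hinge:
Beam weight: 12.6 × 10 = 126 N down at 2.195 m → arm 2.195 m, τ = 126 × 2.195 = 276.6 N·m clockwise.
Potted plant: 8.74 × 10 = 87.4 N down at 2.15 m → arm 2.15 m, τ = 87.4 × 2.15 = 187.9 N·m clockwise.
Speaker: 21.9 × 10 = 219 N down at 3.65 m → arm 3.65 m, τ = 219 × 3.65 = 799.4 N·m clockwise.
Total clockwise load moment = 1264 N·m.
The cable tension T acts at 4.39 m; only its component perpendicular to the beam, T sinθ, produces torque. sinθ = h/√(h²+d²) = 3.15/√(3.15²+4.39²) = 0.583.
Στ = 0 ⇒ T × 4.39 × 0.583 = 1264 ⇒ T = 1264 / 2.559 = 494 N.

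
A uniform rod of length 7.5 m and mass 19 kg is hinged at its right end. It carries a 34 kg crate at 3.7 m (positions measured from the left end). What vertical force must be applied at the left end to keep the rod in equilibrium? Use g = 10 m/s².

Sum moments about the right end (the unknown pivot reaction has zero arm there).
Beam weight: 19 × 10 = 190 N down at 3.75 m → arm 3.75 m, τ = 190 × 3.75 = 712.5 N·m counterclockwise.
Crate: 34 × 10 = 340 N down at 3.7 m → arm 3.8 m, τ = 340 × 3.8 = 1292 N·m counterclockwise.
Net moment of the loads = 2004 N·m counterclockwise.
The upward force F acts at the left end, arm 7.5 m, giving F × 7.5 clockwise.
For rotational equilibrium, F × 7.5 = 2004, so F = 2004 / 7.5 = 267 N.

F ≈ 267 N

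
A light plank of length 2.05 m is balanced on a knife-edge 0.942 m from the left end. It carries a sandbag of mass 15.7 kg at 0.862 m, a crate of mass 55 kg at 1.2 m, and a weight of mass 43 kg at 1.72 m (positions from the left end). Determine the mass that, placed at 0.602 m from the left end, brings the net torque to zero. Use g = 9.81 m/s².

m ≈ 136 kg

Choose the knife-edge (at 0.942 m from the left end) as the axis so the support reaction has zero arm there.
Sandbag: 15.7 × 9.81 = 154 N down at 0.862 m → arm 0.08 m, τ = 154 × 0.08 = 12.32 N·m counterclockwise.
Crate: 55 × 9.81 = 539.6 N down at 1.2 m → arm 0.258 m, τ = 539.6 × 0.258 = 139.2 N·m clockwise.
Weight: 43 × 9.81 = 421.8 N down at 1.72 m → arm 0.778 m, τ = 421.8 × 0.778 = 328.2 N·m clockwise.
Net moment of known loads = 455.1 N·m clockwise.
An unknown mass m at 0.602 m has arm 0.34 m; its moment is m·g·0.34 counterclockwise.
Setting net torque to zero: m × 9.81 × 0.34 = 455.1 → m = 455.1 / (9.81 × 0.34) = 136 kg.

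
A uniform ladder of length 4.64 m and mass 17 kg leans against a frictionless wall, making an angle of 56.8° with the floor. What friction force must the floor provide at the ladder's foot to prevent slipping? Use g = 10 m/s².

Taking torques about the foot of the ladder:
Ladder weight 17×10 = 170 N acts at 2.32 m along the ladder; its horizontal arm is 2.32·cos56.8° = 1.27 m → τ = 215.9 N·m clockwise.
Wall normal N acts horizontally at the top; its moment arm is the height L sinθ = 4.64·sin56.8° = 3.883 m, counterclockwise.
Balancing moments: N × 3.883 = 215.9, giving N = 55.6 N.
ΣFx = 0: friction at the foot balances the wall's push, so f = N_wall = 55.6 N.

f ≈ 55.6 N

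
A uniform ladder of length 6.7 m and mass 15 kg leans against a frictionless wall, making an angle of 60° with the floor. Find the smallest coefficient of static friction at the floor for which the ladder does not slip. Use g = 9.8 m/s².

μ_min ≈ 0.289

Taking torques about the foot of the ladder:
Ladder weight 15×9.8 = 147 N acts at 3.35 m along the ladder; its horizontal arm is 3.35·cos60° = 1.675 m → τ = 246.2 N·m clockwise.
Wall normal N acts horizontally at the top; its moment arm is the height L sinθ = 6.7·sin60° = 5.802 m, counterclockwise.
Balancing moments: N × 5.802 = 246.2, giving N = 42.43 N.
ΣFx = 0 ⇒ f = N_wall = 42.43 N. ΣFy = 0 ⇒ N_floor = 147 N.
μ_min = f / N_floor = 42.43 / 147 = 0.289.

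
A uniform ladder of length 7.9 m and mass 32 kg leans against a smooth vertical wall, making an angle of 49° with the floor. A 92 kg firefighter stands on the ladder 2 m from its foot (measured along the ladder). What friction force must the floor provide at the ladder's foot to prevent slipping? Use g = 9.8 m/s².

Sum moments about the foot of the ladder (the floor normal and friction both act there and drop out).
Ladder weight 32×9.8 = 313.6 N acts at 3.95 m along the ladder; its horizontal arm is 3.95·cos49° = 2.591 m → τ = 812.5 N·m clockwise.
Firefighter: 92×9.8 = 901.6 N at 2 m → arm 1.312 m → τ = 1183 N·m clockwise.
Wall normal N acts horizontally at the top; its moment arm is the height L sinθ = 7.9·sin49° = 5.962 m, counterclockwise.
Balancing moments: N × 5.962 = 1996, giving N = 335 N.
ΣFx = 0: friction at the foot balances the wall's push, so f = N_wall = 335 N.

f ≈ 335 N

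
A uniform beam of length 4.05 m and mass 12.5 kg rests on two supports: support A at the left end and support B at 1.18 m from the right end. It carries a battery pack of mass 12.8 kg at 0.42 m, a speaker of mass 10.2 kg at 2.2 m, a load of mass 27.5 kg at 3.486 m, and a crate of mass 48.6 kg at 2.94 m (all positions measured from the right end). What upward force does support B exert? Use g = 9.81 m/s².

R_B ≈ 547 N

Sum moments about support A (its reaction then has zero moment arm).
Beam weight: 12.5 × 9.81 = 122.6 N down at 2.025 m → arm 2.025 m, τ = 122.6 × 2.025 = 248.3 N·m clockwise.
Battery pack: 12.8 × 9.81 = 125.6 N down at 0.42 m → arm 3.63 m, τ = 125.6 × 3.63 = 455.9 N·m clockwise.
Speaker: 10.2 × 9.81 = 100.1 N down at 2.2 m → arm 1.85 m, τ = 100.1 × 1.85 = 185.2 N·m clockwise.
Load: 27.5 × 9.81 = 269.8 N down at 3.486 m → arm 0.564 m, τ = 269.8 × 0.564 = 152.2 N·m clockwise.
Crate: 48.6 × 9.81 = 476.8 N down at 2.94 m → arm 1.11 m, τ = 476.8 × 1.11 = 529.2 N·m clockwise.
Net load moment about support A = 1571 N·m clockwise.
Reaction R at support B is upward at 1.18 m, arm 2.87 m → moment R × 2.87 counterclockwise.
Setting net torque to zero: R × 2.87 = 1571 → R = 547 N.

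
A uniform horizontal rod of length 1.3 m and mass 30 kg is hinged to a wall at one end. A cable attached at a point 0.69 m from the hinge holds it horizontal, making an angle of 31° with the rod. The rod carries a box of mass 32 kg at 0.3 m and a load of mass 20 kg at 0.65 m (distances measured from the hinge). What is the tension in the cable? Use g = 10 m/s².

Sum moments about the hinge (the unknown hinge reaction has zero arm there).
Beam weight: 30 × 10 = 300 N down at 0.65 m → arm 0.65 m, τ = 300 × 0.65 = 195 N·m clockwise.
Box: 32 × 10 = 320 N down at 0.3 m → arm 0.3 m, τ = 320 × 0.3 = 96 N·m clockwise.
Load: 20 × 10 = 200 N down at 0.65 m → arm 0.65 m, τ = 200 × 0.65 = 130 N·m clockwise.
Total clockwise load moment = 421 N·m.
The cable tension T acts at 0.69 m; only its component perpendicular to the rod, T sinθ, produces torque. sin 31° = 0.515.
Στ = 0 ⇒ T × 0.69 × 0.515 = 421 ⇒ T = 421 / 0.3553 = 1180 N.

T ≈ 1180 N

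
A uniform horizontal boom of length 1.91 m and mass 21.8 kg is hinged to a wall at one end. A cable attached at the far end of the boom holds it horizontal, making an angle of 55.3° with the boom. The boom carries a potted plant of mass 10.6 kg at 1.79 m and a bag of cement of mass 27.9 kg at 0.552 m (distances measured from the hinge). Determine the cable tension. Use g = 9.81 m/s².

Sum moments about the hinge (the unknown hinge reaction has zero arm there).
Beam weight: 21.8 × 9.81 = 213.9 N down at 0.955 m → arm 0.955 m, τ = 213.9 × 0.955 = 204.3 N·m clockwise.
Potted plant: 10.6 × 9.81 = 104 N down at 1.79 m → arm 1.79 m, τ = 104 × 1.79 = 186.2 N·m clockwise.
Bag of cement: 27.9 × 9.81 = 273.7 N down at 0.552 m → arm 0.552 m, τ = 273.7 × 0.552 = 151.1 N·m clockwise.
Total clockwise load moment = 541.6 N·m.
The cable tension T acts at 1.91 m; only its component perpendicular to the boom, T sinθ, produces torque. sin 55.3° = 0.8221.
Στ = 0 ⇒ T × 1.91 × 0.8221 = 541.6 ⇒ T = 541.6 / 1.57 = 345 N.

T ≈ 345 N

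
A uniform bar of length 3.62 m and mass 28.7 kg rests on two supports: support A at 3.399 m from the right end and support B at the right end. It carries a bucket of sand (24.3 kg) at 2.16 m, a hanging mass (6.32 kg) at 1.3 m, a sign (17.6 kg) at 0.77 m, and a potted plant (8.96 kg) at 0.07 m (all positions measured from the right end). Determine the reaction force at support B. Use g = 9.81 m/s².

About support A:
Beam weight: 28.7 × 9.81 = 281.5 N down at 1.81 m → arm 1.589 m, τ = 281.5 × 1.589 = 447.3 N·m clockwise.
Bucket of sand: 24.3 × 9.81 = 238.4 N down at 2.16 m → arm 1.239 m, τ = 238.4 × 1.239 = 295.4 N·m clockwise.
Hanging mass: 6.32 × 9.81 = 62 N down at 1.3 m → arm 2.099 m, τ = 62 × 2.099 = 130.1 N·m clockwise.
Sign: 17.6 × 9.81 = 172.7 N down at 0.77 m → arm 2.629 m, τ = 172.7 × 2.629 = 454 N·m clockwise.
Potted plant: 8.96 × 9.81 = 87.9 N down at 0.07 m → arm 3.329 m, τ = 87.9 × 3.329 = 292.6 N·m clockwise.
Net load moment about support A = 1619 N·m clockwise.
Reaction R at support B is upward at 0 m, arm 3.399 m → moment R × 3.399 counterclockwise.
For rotational equilibrium, R × 3.399 = 1619, so R = 476 N.

R_B ≈ 476 N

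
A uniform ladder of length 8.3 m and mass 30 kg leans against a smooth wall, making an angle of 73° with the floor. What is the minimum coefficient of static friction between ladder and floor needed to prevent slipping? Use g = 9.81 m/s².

μ_min ≈ 0.153

Choose the foot of the ladder as the axis so the floor normal and friction both act there and drop out.
Ladder weight 30×9.81 = 294.3 N acts at 4.15 m along the ladder; its horizontal arm is 4.15·cos73° = 1.213 m → τ = 357 N·m clockwise.
Wall normal N acts horizontally at the top; its moment arm is the height L sinθ = 8.3·sin73° = 7.937 m, counterclockwise.
For rotational equilibrium, N × 7.937 = 357, so N = 44.98 N.
ΣFx = 0 ⇒ f = N_wall = 44.98 N. ΣFy = 0 ⇒ N_floor = 294.3 N.
μ_min = f / N_floor = 44.98 / 294.3 = 0.153.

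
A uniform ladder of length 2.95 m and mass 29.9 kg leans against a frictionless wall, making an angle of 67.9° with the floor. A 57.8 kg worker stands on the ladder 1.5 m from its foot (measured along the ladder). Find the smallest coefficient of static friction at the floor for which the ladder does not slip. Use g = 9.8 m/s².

Sum moments about the foot of the ladder (the floor normal and friction both act there and drop out).
Ladder weight 29.9×9.8 = 293 N acts at 1.475 m along the ladder; its horizontal arm is 1.475·cos67.9° = 0.5549 m → τ = 162.6 N·m clockwise.
Worker: 57.8×9.8 = 566.4 N at 1.5 m → arm 0.5643 m → τ = 319.6 N·m clockwise.
Wall normal N acts horizontally at the top; its moment arm is the height L sinθ = 2.95·sin67.9° = 2.733 m, counterclockwise.
For rotational equilibrium, N × 2.733 = 482.2, so N = 176.4 N.
ΣFx = 0 ⇒ f = N_wall = 176.4 N. ΣFy = 0 ⇒ N_floor = 859.4 N.
μ_min = f / N_floor = 176.4 / 859.4 = 0.205.

μ_min ≈ 0.205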